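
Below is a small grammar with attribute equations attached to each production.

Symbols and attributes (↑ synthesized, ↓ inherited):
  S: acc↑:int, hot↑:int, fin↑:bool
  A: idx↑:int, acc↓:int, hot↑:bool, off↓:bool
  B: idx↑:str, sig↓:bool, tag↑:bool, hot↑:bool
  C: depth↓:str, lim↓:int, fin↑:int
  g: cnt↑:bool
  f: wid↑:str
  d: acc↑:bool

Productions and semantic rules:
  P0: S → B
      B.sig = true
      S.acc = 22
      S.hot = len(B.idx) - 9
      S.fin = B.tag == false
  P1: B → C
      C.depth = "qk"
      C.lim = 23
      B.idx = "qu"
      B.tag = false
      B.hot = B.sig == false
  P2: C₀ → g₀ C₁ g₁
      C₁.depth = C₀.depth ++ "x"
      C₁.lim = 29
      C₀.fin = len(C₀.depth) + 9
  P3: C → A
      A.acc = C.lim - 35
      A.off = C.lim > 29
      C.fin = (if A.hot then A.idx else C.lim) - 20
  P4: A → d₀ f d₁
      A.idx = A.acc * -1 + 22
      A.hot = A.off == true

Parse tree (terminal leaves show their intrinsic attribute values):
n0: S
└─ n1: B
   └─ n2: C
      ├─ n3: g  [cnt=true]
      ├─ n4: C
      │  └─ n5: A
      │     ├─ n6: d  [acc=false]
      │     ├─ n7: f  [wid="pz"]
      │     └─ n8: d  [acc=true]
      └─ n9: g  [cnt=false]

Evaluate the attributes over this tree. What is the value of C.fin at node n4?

1. n1.sig = true  [true]
2. n2.depth = "qk"  ["qk"]
3. n2.lim = 23  [23]
4. n3.cnt = true  [terminal]
5. n4.depth = "qkx"  [C₀.depth ++ "x"]
6. n4.lim = 29  [29]
7. n5.acc = -6  [C.lim - 35]
8. n5.off = false  [C.lim > 29]
9. n6.acc = false  [terminal]
10. n7.wid = "pz"  [terminal]
11. n8.acc = true  [terminal]
12. n5.idx = 28  [A.acc * -1 + 22]
13. n5.hot = false  [A.off == true]
14. n4.fin = 9  [(if A.hot then A.idx else C.lim) - 20]
15. n9.cnt = false  [terminal]
16. n2.fin = 11  [len(C₀.depth) + 9]
17. n1.idx = "qu"  ["qu"]
18. n1.tag = false  [false]
19. n1.hot = false  [B.sig == false]
20. n0.acc = 22  [22]
21. n0.hot = -7  [len(B.idx) - 9]
22. n0.fin = true  [B.tag == false]

9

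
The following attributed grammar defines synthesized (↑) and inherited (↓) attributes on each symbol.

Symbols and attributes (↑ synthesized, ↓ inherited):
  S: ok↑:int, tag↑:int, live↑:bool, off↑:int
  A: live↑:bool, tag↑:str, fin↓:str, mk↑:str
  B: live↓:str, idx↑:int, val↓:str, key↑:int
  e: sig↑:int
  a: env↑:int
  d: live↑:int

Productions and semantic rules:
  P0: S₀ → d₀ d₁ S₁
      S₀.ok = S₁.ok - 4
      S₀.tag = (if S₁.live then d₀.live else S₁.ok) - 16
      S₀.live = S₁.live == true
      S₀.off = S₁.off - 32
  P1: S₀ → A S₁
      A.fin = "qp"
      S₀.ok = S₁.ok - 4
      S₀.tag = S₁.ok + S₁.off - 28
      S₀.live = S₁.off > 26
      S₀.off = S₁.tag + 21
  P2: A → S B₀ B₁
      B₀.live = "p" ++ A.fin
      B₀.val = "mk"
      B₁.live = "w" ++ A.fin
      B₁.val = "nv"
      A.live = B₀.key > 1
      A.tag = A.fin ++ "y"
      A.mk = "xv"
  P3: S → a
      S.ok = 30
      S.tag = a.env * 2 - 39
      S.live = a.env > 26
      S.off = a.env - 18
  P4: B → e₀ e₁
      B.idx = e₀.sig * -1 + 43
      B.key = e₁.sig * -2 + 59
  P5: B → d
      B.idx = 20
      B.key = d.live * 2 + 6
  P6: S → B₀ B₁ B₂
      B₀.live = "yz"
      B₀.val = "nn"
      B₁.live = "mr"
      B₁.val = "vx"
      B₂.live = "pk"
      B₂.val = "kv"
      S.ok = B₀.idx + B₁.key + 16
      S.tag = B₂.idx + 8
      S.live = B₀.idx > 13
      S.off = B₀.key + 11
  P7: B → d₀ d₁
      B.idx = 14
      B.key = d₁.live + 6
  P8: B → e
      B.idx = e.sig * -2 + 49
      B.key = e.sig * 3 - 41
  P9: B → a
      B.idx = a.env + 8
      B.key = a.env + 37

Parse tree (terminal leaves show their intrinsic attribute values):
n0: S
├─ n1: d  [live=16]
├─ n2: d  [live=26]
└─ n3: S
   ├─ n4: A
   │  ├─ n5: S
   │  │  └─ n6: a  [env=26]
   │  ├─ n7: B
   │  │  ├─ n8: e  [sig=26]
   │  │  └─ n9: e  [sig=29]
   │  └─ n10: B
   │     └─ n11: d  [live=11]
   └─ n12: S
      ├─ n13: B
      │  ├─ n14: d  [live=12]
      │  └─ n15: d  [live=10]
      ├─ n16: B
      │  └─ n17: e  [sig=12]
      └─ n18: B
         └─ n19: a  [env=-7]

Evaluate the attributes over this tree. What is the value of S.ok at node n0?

1. n1.live = 16  [terminal]
2. n2.live = 26  [terminal]
3. n4.fin = "qp"  ["qp"]
4. n6.env = 26  [terminal]
5. n5.ok = 30  [30]
6. n5.tag = 13  [a.env * 2 - 39]
7. n5.live = false  [a.env > 26]
8. n5.off = 8  [a.env - 18]
9. n7.live = "pqp"  ["p" ++ A.fin]
10. n7.val = "mk"  ["mk"]
11. n8.sig = 26  [terminal]
12. n9.sig = 29  [terminal]
13. n7.idx = 17  [e₀.sig * -1 + 43]
14. n7.key = 1  [e₁.sig * -2 + 59]
15. n10.live = "wqp"  ["w" ++ A.fin]
16. n10.val = "nv"  ["nv"]
17. n11.live = 11  [terminal]
18. n10.idx = 20  [20]
19. n10.key = 28  [d.live * 2 + 6]
20. n4.live = false  [B₀.key > 1]
21. n4.tag = "qpy"  [A.fin ++ "y"]
22. n4.mk = "xv"  ["xv"]
23. n13.live = "yz"  ["yz"]
24. n13.val = "nn"  ["nn"]
25. n14.live = 12  [terminal]
26. n15.live = 10  [terminal]
27. n13.idx = 14  [14]
28. n13.key = 16  [d₁.live + 6]
29. n16.live = "mr"  ["mr"]
30. n16.val = "vx"  ["vx"]
31. n17.sig = 12  [terminal]
32. n16.idx = 25  [e.sig * -2 + 49]
33. n16.key = -5  [e.sig * 3 - 41]
34. n18.live = "pk"  ["pk"]
35. n18.val = "kv"  ["kv"]
36. n19.env = -7  [terminal]
37. n18.idx = 1  [a.env + 8]
38. n18.key = 30  [a.env + 37]
39. n12.ok = 25  [B₀.idx + B₁.key + 16]
40. n12.tag = 9  [B₂.idx + 8]
41. n12.live = true  [B₀.idx > 13]
42. n12.off = 27  [B₀.key + 11]
43. n3.ok = 21  [S₁.ok - 4]
44. n3.tag = 24  [S₁.ok + S₁.off - 28]
45. n3.live = true  [S₁.off > 26]
46. n3.off = 30  [S₁.tag + 21]
47. n0.ok = 17  [S₁.ok - 4]
48. n0.tag = 0  [(if S₁.live then d₀.live else S₁.ok) - 16]
49. n0.live = true  [S₁.live == true]
50. n0.off = -2  [S₁.off - 32]

17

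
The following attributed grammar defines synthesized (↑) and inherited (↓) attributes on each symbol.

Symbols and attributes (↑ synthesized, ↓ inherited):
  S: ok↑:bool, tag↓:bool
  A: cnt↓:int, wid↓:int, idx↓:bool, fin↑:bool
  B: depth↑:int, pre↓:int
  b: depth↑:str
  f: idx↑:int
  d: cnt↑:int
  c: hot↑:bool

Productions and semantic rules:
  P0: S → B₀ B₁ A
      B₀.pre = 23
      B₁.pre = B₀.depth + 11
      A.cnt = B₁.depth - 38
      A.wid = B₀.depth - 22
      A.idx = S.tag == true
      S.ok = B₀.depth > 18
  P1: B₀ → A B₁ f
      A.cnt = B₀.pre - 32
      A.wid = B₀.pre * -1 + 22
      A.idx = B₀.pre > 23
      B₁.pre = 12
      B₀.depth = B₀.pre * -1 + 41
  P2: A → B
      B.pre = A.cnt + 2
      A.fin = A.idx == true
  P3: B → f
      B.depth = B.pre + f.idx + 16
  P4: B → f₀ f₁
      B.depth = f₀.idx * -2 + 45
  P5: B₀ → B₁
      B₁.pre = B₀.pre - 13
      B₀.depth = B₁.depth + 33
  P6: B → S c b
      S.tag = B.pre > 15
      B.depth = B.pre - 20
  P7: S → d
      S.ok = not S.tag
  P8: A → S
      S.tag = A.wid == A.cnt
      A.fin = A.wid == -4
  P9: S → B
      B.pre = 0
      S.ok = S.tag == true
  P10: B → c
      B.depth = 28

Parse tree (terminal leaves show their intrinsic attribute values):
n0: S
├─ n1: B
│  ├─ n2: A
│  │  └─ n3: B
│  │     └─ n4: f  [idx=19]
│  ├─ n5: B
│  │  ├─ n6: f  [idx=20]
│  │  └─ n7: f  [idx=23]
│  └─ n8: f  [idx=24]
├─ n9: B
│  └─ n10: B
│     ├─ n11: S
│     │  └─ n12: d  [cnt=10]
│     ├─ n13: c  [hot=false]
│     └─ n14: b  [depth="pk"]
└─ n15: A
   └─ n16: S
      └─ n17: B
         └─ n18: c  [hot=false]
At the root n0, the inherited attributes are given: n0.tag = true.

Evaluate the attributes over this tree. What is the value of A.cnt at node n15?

-9

1. n0.tag = true  [given at root]
2. n1.pre = 23  [23]
3. n2.cnt = -9  [B₀.pre - 32]
4. n2.wid = -1  [B₀.pre * -1 + 22]
5. n2.idx = false  [B₀.pre > 23]
6. n3.pre = -7  [A.cnt + 2]
7. n4.idx = 19  [terminal]
8. n3.depth = 28  [B.pre + f.idx + 16]
9. n2.fin = false  [A.idx == true]
10. n5.pre = 12  [12]
11. n6.idx = 20  [terminal]
12. n7.idx = 23  [terminal]
13. n5.depth = 5  [f₀.idx * -2 + 45]
14. n8.idx = 24  [terminal]
15. n1.depth = 18  [B₀.pre * -1 + 41]
16. n9.pre = 29  [B₀.depth + 11]
17. n10.pre = 16  [B₀.pre - 13]
18. n11.tag = true  [B.pre > 15]
19. n12.cnt = 10  [terminal]
20. n11.ok = false  [not S.tag]
21. n13.hot = false  [terminal]
22. n14.depth = "pk"  [terminal]
23. n10.depth = -4  [B.pre - 20]
24. n9.depth = 29  [B₁.depth + 33]
25. n15.cnt = -9  [B₁.depth - 38]
26. n15.wid = -4  [B₀.depth - 22]
27. n15.idx = true  [S.tag == true]
28. n16.tag = false  [A.wid == A.cnt]
29. n17.pre = 0  [0]
30. n18.hot = false  [terminal]
31. n17.depth = 28  [28]
32. n16.ok = false  [S.tag == true]
33. n15.fin = true  [A.wid == -4]
34. n0.ok = false  [B₀.depth > 18]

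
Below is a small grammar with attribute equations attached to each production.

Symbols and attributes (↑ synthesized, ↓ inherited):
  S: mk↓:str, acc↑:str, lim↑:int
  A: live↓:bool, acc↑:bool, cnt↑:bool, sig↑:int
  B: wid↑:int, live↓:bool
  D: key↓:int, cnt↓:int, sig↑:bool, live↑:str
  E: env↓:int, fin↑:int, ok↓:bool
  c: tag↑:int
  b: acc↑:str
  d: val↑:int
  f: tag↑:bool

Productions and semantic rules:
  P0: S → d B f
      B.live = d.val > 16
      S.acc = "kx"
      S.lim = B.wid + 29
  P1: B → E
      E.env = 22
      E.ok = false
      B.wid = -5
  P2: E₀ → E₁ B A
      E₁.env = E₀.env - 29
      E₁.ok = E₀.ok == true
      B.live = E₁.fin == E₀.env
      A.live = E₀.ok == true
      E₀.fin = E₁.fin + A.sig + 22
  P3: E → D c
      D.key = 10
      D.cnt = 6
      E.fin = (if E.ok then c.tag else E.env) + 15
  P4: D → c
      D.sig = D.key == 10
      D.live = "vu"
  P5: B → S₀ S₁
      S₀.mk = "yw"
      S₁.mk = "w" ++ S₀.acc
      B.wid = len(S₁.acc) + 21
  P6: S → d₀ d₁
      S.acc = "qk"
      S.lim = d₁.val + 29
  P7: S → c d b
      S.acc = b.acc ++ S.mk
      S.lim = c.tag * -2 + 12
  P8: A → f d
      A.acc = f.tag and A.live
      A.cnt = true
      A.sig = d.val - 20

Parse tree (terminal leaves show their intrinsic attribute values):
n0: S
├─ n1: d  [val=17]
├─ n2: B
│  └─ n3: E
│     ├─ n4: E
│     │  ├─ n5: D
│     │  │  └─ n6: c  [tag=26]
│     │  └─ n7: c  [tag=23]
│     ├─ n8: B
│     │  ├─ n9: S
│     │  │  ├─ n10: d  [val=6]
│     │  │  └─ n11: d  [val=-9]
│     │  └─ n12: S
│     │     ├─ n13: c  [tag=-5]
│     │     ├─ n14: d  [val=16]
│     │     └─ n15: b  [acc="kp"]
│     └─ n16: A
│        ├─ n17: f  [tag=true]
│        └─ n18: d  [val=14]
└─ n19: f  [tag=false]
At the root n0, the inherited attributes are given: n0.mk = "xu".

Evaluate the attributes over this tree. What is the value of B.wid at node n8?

26

1. n0.mk = "xu"  [given at root]
2. n1.val = 17  [terminal]
3. n2.live = true  [d.val > 16]
4. n3.env = 22  [22]
5. n3.ok = false  [false]
6. n4.env = -7  [E₀.env - 29]
7. n4.ok = false  [E₀.ok == true]
8. n5.key = 10  [10]
9. n5.cnt = 6  [6]
10. n6.tag = 26  [terminal]
11. n5.sig = true  [D.key == 10]
12. n5.live = "vu"  ["vu"]
13. n7.tag = 23  [terminal]
14. n4.fin = 8  [(if E.ok then c.tag else E.env) + 15]
15. n8.live = false  [E₁.fin == E₀.env]
16. n9.mk = "yw"  ["yw"]
17. n10.val = 6  [terminal]
18. n11.val = -9  [terminal]
19. n9.acc = "qk"  ["qk"]
20. n9.lim = 20  [d₁.val + 29]
21. n12.mk = "wqk"  ["w" ++ S₀.acc]
22. n13.tag = -5  [terminal]
23. n14.val = 16  [terminal]
24. n15.acc = "kp"  [terminal]
25. n12.acc = "kpwqk"  [b.acc ++ S.mk]
26. n12.lim = 22  [c.tag * -2 + 12]
27. n8.wid = 26  [len(S₁.acc) + 21]
28. n16.live = false  [E₀.ok == true]
29. n17.tag = true  [terminal]
30. n18.val = 14  [terminal]
31. n16.acc = false  [f.tag and A.live]
32. n16.cnt = true  [true]
33. n16.sig = -6  [d.val - 20]
34. n3.fin = 24  [E₁.fin + A.sig + 22]
35. n2.wid = -5  [-5]
36. n19.tag = false  [terminal]
37. n0.acc = "kx"  ["kx"]
38. n0.lim = 24  [B.wid + 29]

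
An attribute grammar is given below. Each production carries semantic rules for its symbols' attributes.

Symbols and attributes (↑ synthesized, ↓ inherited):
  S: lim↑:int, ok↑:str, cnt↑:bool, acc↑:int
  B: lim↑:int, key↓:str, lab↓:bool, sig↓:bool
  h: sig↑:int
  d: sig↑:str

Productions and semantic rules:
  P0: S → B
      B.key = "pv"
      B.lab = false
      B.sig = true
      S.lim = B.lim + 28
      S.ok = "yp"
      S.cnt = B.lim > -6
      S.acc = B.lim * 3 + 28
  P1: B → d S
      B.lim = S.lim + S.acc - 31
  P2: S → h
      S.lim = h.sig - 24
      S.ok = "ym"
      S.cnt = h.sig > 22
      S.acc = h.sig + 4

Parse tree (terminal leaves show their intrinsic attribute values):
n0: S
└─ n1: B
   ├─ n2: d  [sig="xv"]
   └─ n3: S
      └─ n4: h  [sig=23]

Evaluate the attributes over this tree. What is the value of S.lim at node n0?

1. n1.key = "pv"  ["pv"]
2. n1.lab = false  [false]
3. n1.sig = true  [true]
4. n2.sig = "xv"  [terminal]
5. n4.sig = 23  [terminal]
6. n3.lim = -1  [h.sig - 24]
7. n3.ok = "ym"  ["ym"]
8. n3.cnt = true  [h.sig > 22]
9. n3.acc = 27  [h.sig + 4]
10. n1.lim = -5  [S.lim + S.acc - 31]
11. n0.lim = 23  [B.lim + 28]
12. n0.ok = "yp"  ["yp"]
13. n0.cnt = true  [B.lim > -6]
14. n0.acc = 13  [B.lim * 3 + 28]

23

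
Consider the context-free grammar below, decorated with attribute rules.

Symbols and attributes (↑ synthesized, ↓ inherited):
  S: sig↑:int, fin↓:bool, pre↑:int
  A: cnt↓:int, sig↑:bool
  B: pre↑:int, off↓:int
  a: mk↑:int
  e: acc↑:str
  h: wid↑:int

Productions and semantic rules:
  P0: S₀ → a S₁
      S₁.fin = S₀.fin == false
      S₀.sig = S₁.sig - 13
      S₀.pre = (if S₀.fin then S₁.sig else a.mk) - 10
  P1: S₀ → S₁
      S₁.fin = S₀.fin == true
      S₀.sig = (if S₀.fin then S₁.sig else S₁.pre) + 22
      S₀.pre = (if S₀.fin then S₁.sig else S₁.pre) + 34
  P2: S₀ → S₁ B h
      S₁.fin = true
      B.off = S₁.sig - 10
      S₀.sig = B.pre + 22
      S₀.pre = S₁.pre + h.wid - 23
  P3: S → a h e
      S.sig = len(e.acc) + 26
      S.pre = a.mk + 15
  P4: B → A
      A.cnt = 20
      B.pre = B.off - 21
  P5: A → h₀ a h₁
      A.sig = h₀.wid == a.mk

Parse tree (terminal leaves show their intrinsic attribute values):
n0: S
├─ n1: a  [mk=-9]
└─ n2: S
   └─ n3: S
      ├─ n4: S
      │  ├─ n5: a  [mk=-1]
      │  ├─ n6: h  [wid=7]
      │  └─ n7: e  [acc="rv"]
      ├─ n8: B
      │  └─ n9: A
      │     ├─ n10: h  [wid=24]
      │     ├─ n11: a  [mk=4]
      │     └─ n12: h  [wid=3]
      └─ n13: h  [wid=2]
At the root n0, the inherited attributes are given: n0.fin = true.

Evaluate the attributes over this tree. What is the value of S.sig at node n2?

15

1. n0.fin = true  [given at root]
2. n1.mk = -9  [terminal]
3. n2.fin = false  [S₀.fin == false]
4. n3.fin = false  [S₀.fin == true]
5. n4.fin = true  [true]
6. n5.mk = -1  [terminal]
7. n6.wid = 7  [terminal]
8. n7.acc = "rv"  [terminal]
9. n4.sig = 28  [len(e.acc) + 26]
10. n4.pre = 14  [a.mk + 15]
11. n8.off = 18  [S₁.sig - 10]
12. n9.cnt = 20  [20]
13. n10.wid = 24  [terminal]
14. n11.mk = 4  [terminal]
15. n12.wid = 3  [terminal]
16. n9.sig = false  [h₀.wid == a.mk]
17. n8.pre = -3  [B.off - 21]
18. n13.wid = 2  [terminal]
19. n3.sig = 19  [B.pre + 22]
20. n3.pre = -7  [S₁.pre + h.wid - 23]
21. n2.sig = 15  [(if S₀.fin then S₁.sig else S₁.pre) + 22]
22. n2.pre = 27  [(if S₀.fin then S₁.sig else S₁.pre) + 34]
23. n0.sig = 2  [S₁.sig - 13]
24. n0.pre = 5  [(if S₀.fin then S₁.sig else a.mk) - 10]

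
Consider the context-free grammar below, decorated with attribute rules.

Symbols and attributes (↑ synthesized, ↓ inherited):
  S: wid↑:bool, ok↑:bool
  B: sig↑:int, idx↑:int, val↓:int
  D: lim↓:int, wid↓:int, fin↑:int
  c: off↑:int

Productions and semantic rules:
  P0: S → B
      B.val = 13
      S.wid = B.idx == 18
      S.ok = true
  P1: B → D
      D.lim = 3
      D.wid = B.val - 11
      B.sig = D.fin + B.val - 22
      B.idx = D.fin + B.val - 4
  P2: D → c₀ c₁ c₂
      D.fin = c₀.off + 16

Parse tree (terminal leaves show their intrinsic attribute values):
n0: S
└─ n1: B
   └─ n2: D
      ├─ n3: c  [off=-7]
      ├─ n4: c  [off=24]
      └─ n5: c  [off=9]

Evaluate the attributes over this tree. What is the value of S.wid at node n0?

1. n1.val = 13  [13]
2. n2.lim = 3  [3]
3. n2.wid = 2  [B.val - 11]
4. n3.off = -7  [terminal]
5. n4.off = 24  [terminal]
6. n5.off = 9  [terminal]
7. n2.fin = 9  [c₀.off + 16]
8. n1.sig = 0  [D.fin + B.val - 22]
9. n1.idx = 18  [D.fin + B.val - 4]
10. n0.wid = true  [B.idx == 18]
11. n0.ok = true  [true]

true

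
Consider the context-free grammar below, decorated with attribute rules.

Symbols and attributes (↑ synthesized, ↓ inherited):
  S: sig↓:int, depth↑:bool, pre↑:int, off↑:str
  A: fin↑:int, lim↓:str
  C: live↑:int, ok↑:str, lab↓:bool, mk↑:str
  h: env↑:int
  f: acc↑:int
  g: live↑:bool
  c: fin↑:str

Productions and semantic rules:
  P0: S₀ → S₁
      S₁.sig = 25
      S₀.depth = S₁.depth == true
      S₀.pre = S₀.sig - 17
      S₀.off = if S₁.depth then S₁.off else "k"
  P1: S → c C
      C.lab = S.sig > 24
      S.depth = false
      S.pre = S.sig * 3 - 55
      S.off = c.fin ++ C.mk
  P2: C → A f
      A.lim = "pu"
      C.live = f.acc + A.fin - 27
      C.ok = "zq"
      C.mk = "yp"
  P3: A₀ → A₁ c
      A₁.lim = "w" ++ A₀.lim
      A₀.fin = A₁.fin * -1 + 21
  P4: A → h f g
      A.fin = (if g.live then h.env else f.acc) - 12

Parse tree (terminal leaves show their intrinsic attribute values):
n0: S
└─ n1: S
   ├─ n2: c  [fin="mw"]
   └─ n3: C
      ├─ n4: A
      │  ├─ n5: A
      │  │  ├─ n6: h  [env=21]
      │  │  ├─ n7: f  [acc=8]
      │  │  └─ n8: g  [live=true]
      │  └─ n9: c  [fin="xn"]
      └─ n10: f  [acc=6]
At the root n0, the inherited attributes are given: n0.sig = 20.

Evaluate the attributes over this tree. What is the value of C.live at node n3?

-9

1. n0.sig = 20  [given at root]
2. n1.sig = 25  [25]
3. n2.fin = "mw"  [terminal]
4. n3.lab = true  [S.sig > 24]
5. n4.lim = "pu"  ["pu"]
6. n5.lim = "wpu"  ["w" ++ A₀.lim]
7. n6.env = 21  [terminal]
8. n7.acc = 8  [terminal]
9. n8.live = true  [terminal]
10. n5.fin = 9  [(if g.live then h.env else f.acc) - 12]
11. n9.fin = "xn"  [terminal]
12. n4.fin = 12  [A₁.fin * -1 + 21]
13. n10.acc = 6  [terminal]
14. n3.live = -9  [f.acc + A.fin - 27]
15. n3.ok = "zq"  ["zq"]
16. n3.mk = "yp"  ["yp"]
17. n1.depth = false  [false]
18. n1.pre = 20  [S.sig * 3 - 55]
19. n1.off = "mwyp"  [c.fin ++ C.mk]
20. n0.depth = false  [S₁.depth == true]
21. n0.pre = 3  [S₀.sig - 17]
22. n0.off = "k"  [if S₁.depth then S₁.off else "k"]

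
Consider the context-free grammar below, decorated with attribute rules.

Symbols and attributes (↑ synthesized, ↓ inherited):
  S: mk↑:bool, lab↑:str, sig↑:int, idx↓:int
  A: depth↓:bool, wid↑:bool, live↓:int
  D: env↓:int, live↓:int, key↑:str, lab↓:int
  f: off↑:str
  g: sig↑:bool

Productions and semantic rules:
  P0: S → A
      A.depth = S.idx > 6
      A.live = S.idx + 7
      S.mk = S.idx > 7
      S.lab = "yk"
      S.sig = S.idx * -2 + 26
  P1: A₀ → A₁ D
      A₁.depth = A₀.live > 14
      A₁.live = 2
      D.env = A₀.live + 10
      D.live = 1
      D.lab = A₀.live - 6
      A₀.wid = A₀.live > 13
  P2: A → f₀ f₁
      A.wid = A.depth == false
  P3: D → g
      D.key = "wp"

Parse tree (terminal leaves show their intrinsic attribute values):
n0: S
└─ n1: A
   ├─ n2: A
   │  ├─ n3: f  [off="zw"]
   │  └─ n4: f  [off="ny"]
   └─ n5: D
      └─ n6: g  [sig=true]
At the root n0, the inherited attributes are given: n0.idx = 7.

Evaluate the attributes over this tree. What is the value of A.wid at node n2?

true

1. n0.idx = 7  [given at root]
2. n1.depth = true  [S.idx > 6]
3. n1.live = 14  [S.idx + 7]
4. n2.depth = false  [A₀.live > 14]
5. n2.live = 2  [2]
6. n3.off = "zw"  [terminal]
7. n4.off = "ny"  [terminal]
8. n2.wid = true  [A.depth == false]
9. n5.env = 24  [A₀.live + 10]
10. n5.live = 1  [1]
11. n5.lab = 8  [A₀.live - 6]
12. n6.sig = true  [terminal]
13. n5.key = "wp"  ["wp"]
14. n1.wid = true  [A₀.live > 13]
15. n0.mk = false  [S.idx > 7]
16. n0.lab = "yk"  ["yk"]
17. n0.sig = 12  [S.idx * -2 + 26]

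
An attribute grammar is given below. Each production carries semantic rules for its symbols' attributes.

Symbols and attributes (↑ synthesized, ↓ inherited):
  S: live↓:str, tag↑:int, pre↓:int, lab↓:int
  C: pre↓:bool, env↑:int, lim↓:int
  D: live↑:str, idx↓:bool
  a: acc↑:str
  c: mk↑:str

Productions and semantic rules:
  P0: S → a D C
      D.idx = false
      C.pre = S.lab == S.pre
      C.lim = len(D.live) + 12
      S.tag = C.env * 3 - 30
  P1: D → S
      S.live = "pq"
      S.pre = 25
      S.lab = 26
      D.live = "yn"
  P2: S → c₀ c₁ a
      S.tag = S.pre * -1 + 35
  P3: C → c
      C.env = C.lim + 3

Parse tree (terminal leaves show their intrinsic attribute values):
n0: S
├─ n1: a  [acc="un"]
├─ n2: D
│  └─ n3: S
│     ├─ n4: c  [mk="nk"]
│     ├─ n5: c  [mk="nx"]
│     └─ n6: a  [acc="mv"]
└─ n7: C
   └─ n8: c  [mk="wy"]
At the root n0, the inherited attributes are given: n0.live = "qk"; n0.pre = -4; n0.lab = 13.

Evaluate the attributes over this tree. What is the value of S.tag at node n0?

21

1. n0.live = "qk"  [given at root]
2. n0.pre = -4  [given at root]
3. n0.lab = 13  [given at root]
4. n1.acc = "un"  [terminal]
5. n2.idx = false  [false]
6. n3.live = "pq"  ["pq"]
7. n3.pre = 25  [25]
8. n3.lab = 26  [26]
9. n4.mk = "nk"  [terminal]
10. n5.mk = "nx"  [terminal]
11. n6.acc = "mv"  [terminal]
12. n3.tag = 10  [S.pre * -1 + 35]
13. n2.live = "yn"  ["yn"]
14. n7.pre = false  [S.lab == S.pre]
15. n7.lim = 14  [len(D.live) + 12]
16. n8.mk = "wy"  [terminal]
17. n7.env = 17  [C.lim + 3]
18. n0.tag = 21  [C.env * 3 - 30]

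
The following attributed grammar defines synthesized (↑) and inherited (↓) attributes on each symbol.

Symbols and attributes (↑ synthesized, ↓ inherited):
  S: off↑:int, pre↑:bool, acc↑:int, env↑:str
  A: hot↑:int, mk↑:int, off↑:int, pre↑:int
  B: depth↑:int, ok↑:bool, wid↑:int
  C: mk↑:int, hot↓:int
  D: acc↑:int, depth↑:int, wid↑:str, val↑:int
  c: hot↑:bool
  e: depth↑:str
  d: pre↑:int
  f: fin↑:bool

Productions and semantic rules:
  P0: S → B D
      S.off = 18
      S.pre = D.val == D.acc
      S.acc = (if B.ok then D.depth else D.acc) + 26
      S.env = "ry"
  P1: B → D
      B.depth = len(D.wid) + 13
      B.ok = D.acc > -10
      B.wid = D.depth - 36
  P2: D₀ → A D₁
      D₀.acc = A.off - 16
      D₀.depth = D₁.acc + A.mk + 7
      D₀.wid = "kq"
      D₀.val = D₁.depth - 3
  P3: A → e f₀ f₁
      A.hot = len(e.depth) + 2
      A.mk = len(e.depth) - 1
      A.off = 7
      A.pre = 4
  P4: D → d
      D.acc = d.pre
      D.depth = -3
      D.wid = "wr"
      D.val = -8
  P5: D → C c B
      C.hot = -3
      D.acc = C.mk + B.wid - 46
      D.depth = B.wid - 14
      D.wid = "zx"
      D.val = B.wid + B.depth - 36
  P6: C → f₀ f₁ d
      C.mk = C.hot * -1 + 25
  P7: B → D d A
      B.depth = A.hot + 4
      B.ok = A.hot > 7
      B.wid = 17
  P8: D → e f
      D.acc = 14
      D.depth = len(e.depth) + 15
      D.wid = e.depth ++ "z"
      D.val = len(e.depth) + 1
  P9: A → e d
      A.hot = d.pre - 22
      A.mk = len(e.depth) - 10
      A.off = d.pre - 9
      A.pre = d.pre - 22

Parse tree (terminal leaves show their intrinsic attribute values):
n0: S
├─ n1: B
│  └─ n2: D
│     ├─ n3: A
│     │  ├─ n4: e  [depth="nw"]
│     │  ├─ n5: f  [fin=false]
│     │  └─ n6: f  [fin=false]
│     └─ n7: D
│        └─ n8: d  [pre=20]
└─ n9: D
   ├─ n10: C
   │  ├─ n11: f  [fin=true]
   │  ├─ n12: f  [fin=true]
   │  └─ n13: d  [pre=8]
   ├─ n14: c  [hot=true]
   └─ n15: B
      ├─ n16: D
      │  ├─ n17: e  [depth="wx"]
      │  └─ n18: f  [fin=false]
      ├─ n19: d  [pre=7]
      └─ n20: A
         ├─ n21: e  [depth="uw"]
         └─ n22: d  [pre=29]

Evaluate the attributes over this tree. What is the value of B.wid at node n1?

1. n4.depth = "nw"  [terminal]
2. n5.fin = false  [terminal]
3. n6.fin = false  [terminal]
4. n3.hot = 4  [len(e.depth) + 2]
5. n3.mk = 1  [len(e.depth) - 1]
6. n3.off = 7  [7]
7. n3.pre = 4  [4]
8. n8.pre = 20  [terminal]
9. n7.acc = 20  [d.pre]
10. n7.depth = -3  [-3]
11. n7.wid = "wr"  ["wr"]
12. n7.val = -8  [-8]
13. n2.acc = -9  [A.off - 16]
14. n2.depth = 28  [D₁.acc + A.mk + 7]
15. n2.wid = "kq"  ["kq"]
16. n2.val = -6  [D₁.depth - 3]
17. n1.depth = 15  [len(D.wid) + 13]
18. n1.ok = true  [D.acc > -10]
19. n1.wid = -8  [D.depth - 36]
20. n10.hot = -3  [-3]
21. n11.fin = true  [terminal]
22. n12.fin = true  [terminal]
23. n13.pre = 8  [terminal]
24. n10.mk = 28  [C.hot * -1 + 25]
25. n14.hot = true  [terminal]
26. n17.depth = "wx"  [terminal]
27. n18.fin = false  [terminal]
28. n16.acc = 14  [14]
29. n16.depth = 17  [len(e.depth) + 15]
30. n16.wid = "wxz"  [e.depth ++ "z"]
31. n16.val = 3  [len(e.depth) + 1]
32. n19.pre = 7  [terminal]
33. n21.depth = "uw"  [terminal]
34. n22.pre = 29  [terminal]
35. n20.hot = 7  [d.pre - 22]
36. n20.mk = -8  [len(e.depth) - 10]
37. n20.off = 20  [d.pre - 9]
38. n20.pre = 7  [d.pre - 22]
39. n15.depth = 11  [A.hot + 4]
40. n15.ok = false  [A.hot > 7]
41. n15.wid = 17  [17]
42. n9.acc = -1  [C.mk + B.wid - 46]
43. n9.depth = 3  [B.wid - 14]
44. n9.wid = "zx"  ["zx"]
45. n9.val = -8  [B.wid + B.depth - 36]
46. n0.off = 18  [18]
47. n0.pre = false  [D.val == D.acc]
48. n0.acc = 29  [(if B.ok then D.depth else D.acc) + 26]
49. n0.env = "ry"  ["ry"]

-8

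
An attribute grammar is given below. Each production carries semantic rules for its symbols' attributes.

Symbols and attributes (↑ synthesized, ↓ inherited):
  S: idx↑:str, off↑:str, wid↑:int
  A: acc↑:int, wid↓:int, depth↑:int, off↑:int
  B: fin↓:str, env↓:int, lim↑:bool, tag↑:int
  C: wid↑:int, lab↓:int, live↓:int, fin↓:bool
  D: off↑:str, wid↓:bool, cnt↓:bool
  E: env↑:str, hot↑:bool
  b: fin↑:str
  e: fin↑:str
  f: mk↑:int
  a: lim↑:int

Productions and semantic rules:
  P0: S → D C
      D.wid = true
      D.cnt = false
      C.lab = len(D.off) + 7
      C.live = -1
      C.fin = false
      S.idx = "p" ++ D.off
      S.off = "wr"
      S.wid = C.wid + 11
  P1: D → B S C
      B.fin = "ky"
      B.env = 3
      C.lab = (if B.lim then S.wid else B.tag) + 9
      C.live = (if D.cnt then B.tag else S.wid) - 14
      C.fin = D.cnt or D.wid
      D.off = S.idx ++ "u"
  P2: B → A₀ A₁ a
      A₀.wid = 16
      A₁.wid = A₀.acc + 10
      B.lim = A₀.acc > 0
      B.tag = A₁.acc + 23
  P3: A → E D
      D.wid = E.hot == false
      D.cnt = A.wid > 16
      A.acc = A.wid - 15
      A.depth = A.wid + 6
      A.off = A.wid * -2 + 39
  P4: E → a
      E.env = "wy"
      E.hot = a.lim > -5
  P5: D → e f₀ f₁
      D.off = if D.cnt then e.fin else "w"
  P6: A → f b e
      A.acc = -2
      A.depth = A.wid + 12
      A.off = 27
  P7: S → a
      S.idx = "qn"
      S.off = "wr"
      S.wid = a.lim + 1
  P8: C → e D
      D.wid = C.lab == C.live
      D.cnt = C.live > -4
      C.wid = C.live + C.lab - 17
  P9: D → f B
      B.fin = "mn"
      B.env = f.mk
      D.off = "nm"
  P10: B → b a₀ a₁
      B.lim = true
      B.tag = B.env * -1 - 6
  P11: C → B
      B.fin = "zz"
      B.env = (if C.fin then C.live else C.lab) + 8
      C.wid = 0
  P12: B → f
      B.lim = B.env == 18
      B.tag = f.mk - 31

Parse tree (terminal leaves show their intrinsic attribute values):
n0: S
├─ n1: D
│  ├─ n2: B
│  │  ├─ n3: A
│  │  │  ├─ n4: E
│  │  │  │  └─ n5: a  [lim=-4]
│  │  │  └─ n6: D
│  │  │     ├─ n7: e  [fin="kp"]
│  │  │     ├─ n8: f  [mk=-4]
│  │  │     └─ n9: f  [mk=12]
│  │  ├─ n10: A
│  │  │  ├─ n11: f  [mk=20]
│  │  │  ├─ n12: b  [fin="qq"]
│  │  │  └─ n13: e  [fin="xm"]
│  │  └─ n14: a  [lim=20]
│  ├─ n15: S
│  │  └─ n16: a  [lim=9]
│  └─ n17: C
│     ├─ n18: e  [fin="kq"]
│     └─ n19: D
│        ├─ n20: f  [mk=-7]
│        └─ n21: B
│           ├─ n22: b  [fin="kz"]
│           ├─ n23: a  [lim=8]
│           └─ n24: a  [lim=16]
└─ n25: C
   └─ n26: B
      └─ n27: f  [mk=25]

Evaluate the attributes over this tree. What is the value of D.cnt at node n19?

1. n1.wid = true  [true]
2. n1.cnt = false  [false]
3. n2.fin = "ky"  ["ky"]
4. n2.env = 3  [3]
5. n3.wid = 16  [16]
6. n5.lim = -4  [terminal]
7. n4.env = "wy"  ["wy"]
8. n4.hot = true  [a.lim > -5]
9. n6.wid = false  [E.hot == false]
10. n6.cnt = false  [A.wid > 16]
11. n7.fin = "kp"  [terminal]
12. n8.mk = -4  [terminal]
13. n9.mk = 12  [terminal]
14. n6.off = "w"  [if D.cnt then e.fin else "w"]
15. n3.acc = 1  [A.wid - 15]
16. n3.depth = 22  [A.wid + 6]
17. n3.off = 7  [A.wid * -2 + 39]
18. n10.wid = 11  [A₀.acc + 10]
19. n11.mk = 20  [terminal]
20. n12.fin = "qq"  [terminal]
21. n13.fin = "xm"  [terminal]
22. n10.acc = -2  [-2]
23. n10.depth = 23  [A.wid + 12]
24. n10.off = 27  [27]
25. n14.lim = 20  [terminal]
26. n2.lim = true  [A₀.acc > 0]
27. n2.tag = 21  [A₁.acc + 23]
28. n16.lim = 9  [terminal]
29. n15.idx = "qn"  ["qn"]
30. n15.off = "wr"  ["wr"]
31. n15.wid = 10  [a.lim + 1]
32. n17.lab = 19  [(if B.lim then S.wid else B.tag) + 9]
33. n17.live = -4  [(if D.cnt then B.tag else S.wid) - 14]
34. n17.fin = true  [D.cnt or D.wid]
35. n18.fin = "kq"  [terminal]
36. n19.wid = false  [C.lab == C.live]
37. n19.cnt = false  [C.live > -4]
38. n20.mk = -7  [terminal]
39. n21.fin = "mn"  ["mn"]
40. n21.env = -7  [f.mk]
41. n22.fin = "kz"  [terminal]
42. n23.lim = 8  [terminal]
43. n24.lim = 16  [terminal]
44. n21.lim = true  [true]
45. n21.tag = 1  [B.env * -1 - 6]
46. n19.off = "nm"  ["nm"]
47. n17.wid = -2  [C.live + C.lab - 17]
48. n1.off = "qnu"  [S.idx ++ "u"]
49. n25.lab = 10  [len(D.off) + 7]
50. n25.live = -1  [-1]
51. n25.fin = false  [false]
52. n26.fin = "zz"  ["zz"]
53. n26.env = 18  [(if C.fin then C.live else C.lab) + 8]
54. n27.mk = 25  [terminal]
55. n26.lim = true  [B.env == 18]
56. n26.tag = -6  [f.mk - 31]
57. n25.wid = 0  [0]
58. n0.idx = "pqnu"  ["p" ++ D.off]
59. n0.off = "wr"  ["wr"]
60. n0.wid = 11  [C.wid + 11]

false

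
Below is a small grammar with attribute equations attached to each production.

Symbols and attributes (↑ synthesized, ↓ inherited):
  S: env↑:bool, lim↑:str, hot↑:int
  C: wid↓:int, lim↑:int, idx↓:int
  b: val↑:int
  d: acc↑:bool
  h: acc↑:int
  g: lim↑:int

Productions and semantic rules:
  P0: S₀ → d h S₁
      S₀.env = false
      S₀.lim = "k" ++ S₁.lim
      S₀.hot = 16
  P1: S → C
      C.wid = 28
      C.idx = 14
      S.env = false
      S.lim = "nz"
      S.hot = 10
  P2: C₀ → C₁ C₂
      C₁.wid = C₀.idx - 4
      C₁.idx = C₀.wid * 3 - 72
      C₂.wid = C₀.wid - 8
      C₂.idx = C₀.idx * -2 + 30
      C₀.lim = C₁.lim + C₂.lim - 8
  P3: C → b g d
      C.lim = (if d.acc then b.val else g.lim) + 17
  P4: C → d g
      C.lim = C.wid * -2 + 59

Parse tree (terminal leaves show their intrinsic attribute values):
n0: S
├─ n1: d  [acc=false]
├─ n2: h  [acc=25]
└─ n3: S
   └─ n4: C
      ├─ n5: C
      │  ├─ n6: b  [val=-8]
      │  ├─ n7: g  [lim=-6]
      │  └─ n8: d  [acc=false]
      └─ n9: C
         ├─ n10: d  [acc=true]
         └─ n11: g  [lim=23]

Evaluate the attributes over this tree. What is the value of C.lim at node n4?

22

1. n1.acc = false  [terminal]
2. n2.acc = 25  [terminal]
3. n4.wid = 28  [28]
4. n4.idx = 14  [14]
5. n5.wid = 10  [C₀.idx - 4]
6. n5.idx = 12  [C₀.wid * 3 - 72]
7. n6.val = -8  [terminal]
8. n7.lim = -6  [terminal]
9. n8.acc = false  [terminal]
10. n5.lim = 11  [(if d.acc then b.val else g.lim) + 17]
11. n9.wid = 20  [C₀.wid - 8]
12. n9.idx = 2  [C₀.idx * -2 + 30]
13. n10.acc = true  [terminal]
14. n11.lim = 23  [terminal]
15. n9.lim = 19  [C.wid * -2 + 59]
16. n4.lim = 22  [C₁.lim + C₂.lim - 8]
17. n3.env = false  [false]
18. n3.lim = "nz"  ["nz"]
19. n3.hot = 10  [10]
20. n0.env = false  [false]
21. n0.lim = "knz"  ["k" ++ S₁.lim]
22. n0.hot = 16  [16]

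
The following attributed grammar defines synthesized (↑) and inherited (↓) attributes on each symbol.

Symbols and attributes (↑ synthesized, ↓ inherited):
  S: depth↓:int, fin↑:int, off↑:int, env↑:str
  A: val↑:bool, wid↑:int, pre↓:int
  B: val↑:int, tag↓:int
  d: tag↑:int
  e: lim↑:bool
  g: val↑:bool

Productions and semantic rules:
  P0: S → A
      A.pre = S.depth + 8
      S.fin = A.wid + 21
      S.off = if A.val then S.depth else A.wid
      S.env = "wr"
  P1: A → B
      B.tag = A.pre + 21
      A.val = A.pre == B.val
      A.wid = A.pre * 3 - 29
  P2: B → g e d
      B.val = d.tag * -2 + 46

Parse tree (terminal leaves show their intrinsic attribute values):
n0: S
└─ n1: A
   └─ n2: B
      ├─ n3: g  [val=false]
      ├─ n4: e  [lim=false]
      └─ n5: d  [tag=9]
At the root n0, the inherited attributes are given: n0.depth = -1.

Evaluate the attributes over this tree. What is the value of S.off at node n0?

1. n0.depth = -1  [given at root]
2. n1.pre = 7  [S.depth + 8]
3. n2.tag = 28  [A.pre + 21]
4. n3.val = false  [terminal]
5. n4.lim = false  [terminal]
6. n5.tag = 9  [terminal]
7. n2.val = 28  [d.tag * -2 + 46]
8. n1.val = false  [A.pre == B.val]
9. n1.wid = -8  [A.pre * 3 - 29]
10. n0.fin = 13  [A.wid + 21]
11. n0.off = -8  [if A.val then S.depth else A.wid]
12. n0.env = "wr"  ["wr"]

-8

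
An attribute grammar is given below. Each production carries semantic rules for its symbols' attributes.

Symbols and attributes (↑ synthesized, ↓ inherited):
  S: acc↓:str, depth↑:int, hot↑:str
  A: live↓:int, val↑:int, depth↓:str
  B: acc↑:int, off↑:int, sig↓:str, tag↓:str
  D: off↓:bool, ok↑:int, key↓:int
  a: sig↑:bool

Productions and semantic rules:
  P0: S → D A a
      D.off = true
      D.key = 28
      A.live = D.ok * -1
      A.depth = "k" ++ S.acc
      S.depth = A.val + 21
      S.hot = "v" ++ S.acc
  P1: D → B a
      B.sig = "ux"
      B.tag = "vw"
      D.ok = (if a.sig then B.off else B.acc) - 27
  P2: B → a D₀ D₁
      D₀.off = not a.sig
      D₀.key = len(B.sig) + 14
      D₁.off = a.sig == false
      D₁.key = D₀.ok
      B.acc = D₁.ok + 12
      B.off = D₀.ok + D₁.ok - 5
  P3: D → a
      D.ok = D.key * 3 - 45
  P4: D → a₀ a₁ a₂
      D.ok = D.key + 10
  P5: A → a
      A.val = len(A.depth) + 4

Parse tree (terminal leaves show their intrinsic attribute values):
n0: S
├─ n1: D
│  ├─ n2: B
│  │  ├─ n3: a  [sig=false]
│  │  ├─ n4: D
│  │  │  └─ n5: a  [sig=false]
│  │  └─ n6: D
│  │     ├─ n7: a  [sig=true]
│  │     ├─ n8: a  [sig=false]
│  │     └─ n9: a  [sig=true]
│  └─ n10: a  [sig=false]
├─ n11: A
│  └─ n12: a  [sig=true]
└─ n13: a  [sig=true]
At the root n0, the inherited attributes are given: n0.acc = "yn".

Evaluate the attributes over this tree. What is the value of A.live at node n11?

2

1. n0.acc = "yn"  [given at root]
2. n1.off = true  [true]
3. n1.key = 28  [28]
4. n2.sig = "ux"  ["ux"]
5. n2.tag = "vw"  ["vw"]
6. n3.sig = false  [terminal]
7. n4.off = true  [not a.sig]
8. n4.key = 16  [len(B.sig) + 14]
9. n5.sig = false  [terminal]
10. n4.ok = 3  [D.key * 3 - 45]
11. n6.off = true  [a.sig == false]
12. n6.key = 3  [D₀.ok]
13. n7.sig = true  [terminal]
14. n8.sig = false  [terminal]
15. n9.sig = true  [terminal]
16. n6.ok = 13  [D.key + 10]
17. n2.acc = 25  [D₁.ok + 12]
18. n2.off = 11  [D₀.ok + D₁.ok - 5]
19. n10.sig = false  [terminal]
20. n1.ok = -2  [(if a.sig then B.off else B.acc) - 27]
21. n11.live = 2  [D.ok * -1]
22. n11.depth = "kyn"  ["k" ++ S.acc]
23. n12.sig = true  [terminal]
24. n11.val = 7  [len(A.depth) + 4]
25. n13.sig = true  [terminal]
26. n0.depth = 28  [A.val + 21]
27. n0.hot = "vyn"  ["v" ++ S.acc]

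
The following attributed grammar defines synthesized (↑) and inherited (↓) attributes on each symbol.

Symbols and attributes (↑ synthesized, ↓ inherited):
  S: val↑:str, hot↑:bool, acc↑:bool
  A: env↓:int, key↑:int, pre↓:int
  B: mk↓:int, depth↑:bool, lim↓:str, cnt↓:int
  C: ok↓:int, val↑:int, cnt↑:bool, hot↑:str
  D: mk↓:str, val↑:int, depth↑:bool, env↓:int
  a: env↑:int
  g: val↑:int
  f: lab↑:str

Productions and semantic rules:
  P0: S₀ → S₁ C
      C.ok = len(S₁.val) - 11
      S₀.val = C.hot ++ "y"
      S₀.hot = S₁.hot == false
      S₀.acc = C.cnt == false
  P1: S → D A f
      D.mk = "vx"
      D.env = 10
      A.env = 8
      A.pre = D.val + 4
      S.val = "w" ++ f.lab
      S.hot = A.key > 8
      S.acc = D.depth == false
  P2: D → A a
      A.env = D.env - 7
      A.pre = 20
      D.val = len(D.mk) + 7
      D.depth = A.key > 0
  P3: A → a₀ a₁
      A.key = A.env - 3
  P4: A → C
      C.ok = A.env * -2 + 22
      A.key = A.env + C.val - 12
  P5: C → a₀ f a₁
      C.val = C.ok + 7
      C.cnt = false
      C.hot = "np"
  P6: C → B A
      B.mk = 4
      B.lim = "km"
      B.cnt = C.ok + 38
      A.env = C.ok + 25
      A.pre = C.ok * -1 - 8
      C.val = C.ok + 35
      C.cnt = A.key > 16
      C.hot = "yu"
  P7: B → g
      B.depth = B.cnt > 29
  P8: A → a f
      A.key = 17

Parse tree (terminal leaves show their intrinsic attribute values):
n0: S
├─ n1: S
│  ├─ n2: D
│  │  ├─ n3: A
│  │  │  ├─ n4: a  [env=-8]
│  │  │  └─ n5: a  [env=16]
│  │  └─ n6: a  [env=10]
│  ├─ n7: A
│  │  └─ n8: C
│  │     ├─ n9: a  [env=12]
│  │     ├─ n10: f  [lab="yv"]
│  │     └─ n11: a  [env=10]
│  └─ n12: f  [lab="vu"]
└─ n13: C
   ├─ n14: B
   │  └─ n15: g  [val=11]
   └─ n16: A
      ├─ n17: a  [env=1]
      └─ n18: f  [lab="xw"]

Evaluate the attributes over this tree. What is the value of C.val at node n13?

27

1. n2.mk = "vx"  ["vx"]
2. n2.env = 10  [10]
3. n3.env = 3  [D.env - 7]
4. n3.pre = 20  [20]
5. n4.env = -8  [terminal]
6. n5.env = 16  [terminal]
7. n3.key = 0  [A.env - 3]
8. n6.env = 10  [terminal]
9. n2.val = 9  [len(D.mk) + 7]
10. n2.depth = false  [A.key > 0]
11. n7.env = 8  [8]
12. n7.pre = 13  [D.val + 4]
13. n8.ok = 6  [A.env * -2 + 22]
14. n9.env = 12  [terminal]
15. n10.lab = "yv"  [terminal]
16. n11.env = 10  [terminal]
17. n8.val = 13  [C.ok + 7]
18. n8.cnt = false  [false]
19. n8.hot = "np"  ["np"]
20. n7.key = 9  [A.env + C.val - 12]
21. n12.lab = "vu"  [terminal]
22. n1.val = "wvu"  ["w" ++ f.lab]
23. n1.hot = true  [A.key > 8]
24. n1.acc = true  [D.depth == false]
25. n13.ok = -8  [len(S₁.val) - 11]
26. n14.mk = 4  [4]
27. n14.lim = "km"  ["km"]
28. n14.cnt = 30  [C.ok + 38]
29. n15.val = 11  [terminal]
30. n14.depth = true  [B.cnt > 29]
31. n16.env = 17  [C.ok + 25]
32. n16.pre = 0  [C.ok * -1 - 8]
33. n17.env = 1  [terminal]
34. n18.lab = "xw"  [terminal]
35. n16.key = 17  [17]
36. n13.val = 27  [C.ok + 35]
37. n13.cnt = true  [A.key > 16]
38. n13.hot = "yu"  ["yu"]
39. n0.val = "yuy"  [C.hot ++ "y"]
40. n0.hot = false  [S₁.hot == false]
41. n0.acc = false  [C.cnt == false]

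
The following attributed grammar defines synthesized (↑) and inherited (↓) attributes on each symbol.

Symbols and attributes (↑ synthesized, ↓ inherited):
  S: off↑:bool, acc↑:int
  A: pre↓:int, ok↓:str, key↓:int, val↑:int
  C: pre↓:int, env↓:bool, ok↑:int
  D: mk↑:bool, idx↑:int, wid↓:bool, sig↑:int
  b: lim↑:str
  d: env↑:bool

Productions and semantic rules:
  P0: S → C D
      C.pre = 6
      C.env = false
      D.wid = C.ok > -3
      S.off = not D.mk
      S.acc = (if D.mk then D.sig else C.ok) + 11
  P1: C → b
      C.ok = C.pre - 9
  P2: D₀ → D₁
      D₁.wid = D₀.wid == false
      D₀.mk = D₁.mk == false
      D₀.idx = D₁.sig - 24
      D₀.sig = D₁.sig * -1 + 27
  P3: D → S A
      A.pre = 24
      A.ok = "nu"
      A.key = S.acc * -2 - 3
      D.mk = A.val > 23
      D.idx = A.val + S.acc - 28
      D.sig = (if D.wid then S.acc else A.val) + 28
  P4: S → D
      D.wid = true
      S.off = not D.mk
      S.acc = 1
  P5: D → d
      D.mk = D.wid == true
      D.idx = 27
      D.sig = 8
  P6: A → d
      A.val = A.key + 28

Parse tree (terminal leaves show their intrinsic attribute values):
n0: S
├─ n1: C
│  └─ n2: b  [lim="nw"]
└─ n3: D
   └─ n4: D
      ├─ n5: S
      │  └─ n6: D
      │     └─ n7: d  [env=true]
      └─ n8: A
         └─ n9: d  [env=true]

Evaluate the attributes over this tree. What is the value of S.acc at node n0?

9

1. n1.pre = 6  [6]
2. n1.env = false  [false]
3. n2.lim = "nw"  [terminal]
4. n1.ok = -3  [C.pre - 9]
5. n3.wid = false  [C.ok > -3]
6. n4.wid = true  [D₀.wid == false]
7. n6.wid = true  [true]
8. n7.env = true  [terminal]
9. n6.mk = true  [D.wid == true]
10. n6.idx = 27  [27]
11. n6.sig = 8  [8]
12. n5.off = false  [not D.mk]
13. n5.acc = 1  [1]
14. n8.pre = 24  [24]
15. n8.ok = "nu"  ["nu"]
16. n8.key = -5  [S.acc * -2 - 3]
17. n9.env = true  [terminal]
18. n8.val = 23  [A.key + 28]
19. n4.mk = false  [A.val > 23]
20. n4.idx = -4  [A.val + S.acc - 28]
21. n4.sig = 29  [(if D.wid then S.acc else A.val) + 28]
22. n3.mk = true  [D₁.mk == false]
23. n3.idx = 5  [D₁.sig - 24]
24. n3.sig = -2  [D₁.sig * -1 + 27]
25. n0.off = false  [not D.mk]
26. n0.acc = 9  [(if D.mk then D.sig else C.ok) + 11]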